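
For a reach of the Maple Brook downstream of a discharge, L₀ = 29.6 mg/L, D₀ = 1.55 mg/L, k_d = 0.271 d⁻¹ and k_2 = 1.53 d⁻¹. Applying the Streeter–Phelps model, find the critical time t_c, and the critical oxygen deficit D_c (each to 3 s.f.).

t_c ≈ 1.15 d; D_c ≈ 3.84 mg/L

With k_2/k_d = 5.646 and 1 − D₀(k_2−k_d)/(k_d L₀) = 0.7567,
t_c = ln(5.646 × 0.7567) / (1.53 − 0.271) = ln(4.272) / 1.259 = 1.452/1.259 = 1.153 d.
L(t_c) = L₀ e^(−k_d t_c) = 29.6 × 0.7316 = 21.65 mg/L, and at the critical point k_2 D_c = k_d L, so D_c = (0.271/1.53) × 21.65 = 3.835 mg/L.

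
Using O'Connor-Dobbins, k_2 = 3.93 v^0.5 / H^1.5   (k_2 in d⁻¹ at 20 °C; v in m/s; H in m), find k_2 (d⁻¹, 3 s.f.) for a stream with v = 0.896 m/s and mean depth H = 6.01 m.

k_2 ≈ 0.252 d⁻¹

k_2 = 3.93 × 0.896^0.5 / 6.01^1.5 = 3.93 × 0.9466 / 14.73 = 0.2525 d⁻¹.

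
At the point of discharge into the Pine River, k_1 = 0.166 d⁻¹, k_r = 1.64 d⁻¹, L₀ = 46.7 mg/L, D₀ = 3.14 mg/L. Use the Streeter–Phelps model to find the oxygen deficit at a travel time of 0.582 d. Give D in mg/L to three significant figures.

D ≈ 3.96 mg/L

k_1 L₀/(k_r−k_1) = 0.166×46.7/(1.64−0.166) = 7.752/1.474 = 5.259 mg/L.
e^(−k_1 t) = e^(−0.166×0.5820) = 0.9079; e^(−k_r t) = e^(−1.64×0.5820) = 0.3850.
D = 5.259 × (0.9079 − 0.3850) + 3.14 × 0.3850 = 2.750 + 1.209 = 3.959 mg/L.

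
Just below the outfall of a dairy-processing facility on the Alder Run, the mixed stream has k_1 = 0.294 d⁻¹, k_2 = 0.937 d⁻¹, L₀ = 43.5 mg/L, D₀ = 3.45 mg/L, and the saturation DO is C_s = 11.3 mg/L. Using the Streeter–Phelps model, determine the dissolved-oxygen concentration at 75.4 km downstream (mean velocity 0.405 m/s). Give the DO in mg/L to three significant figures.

DO ≈ 2.93 mg/L

Travel time t = x/v = 75.4 km / (0.405 m/s) = 75400 m / 0.405 m/s = 186200 s = 2.155 d.
k_1 L₀/(k_2−k_1) = 0.294×43.5/(0.937−0.294) = 12.79/0.6430 = 19.89 mg/L.
e^(−k_1 t) = e^(−0.294×2.155) = 0.5307; e^(−k_2 t) = e^(−0.937×2.155) = 0.1328.
D = 19.89 × (0.5307 − 0.1328) + 3.45 × 0.1328 = 7.915 + 0.4581 = 8.373 mg/L.
DO = C_s − D = 11.3 − 8.373 = 2.927 mg/L.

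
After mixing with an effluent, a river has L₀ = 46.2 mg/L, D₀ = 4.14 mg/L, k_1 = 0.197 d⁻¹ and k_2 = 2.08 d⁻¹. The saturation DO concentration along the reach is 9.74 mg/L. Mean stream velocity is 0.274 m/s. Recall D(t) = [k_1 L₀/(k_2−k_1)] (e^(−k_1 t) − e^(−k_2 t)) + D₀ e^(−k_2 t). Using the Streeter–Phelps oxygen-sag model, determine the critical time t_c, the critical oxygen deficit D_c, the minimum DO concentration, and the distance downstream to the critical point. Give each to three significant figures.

t_c ≈ 0.221 d; D_c ≈ 4.19 mg/L; min DO ≈ 5.55 mg/L; x_c ≈ 5.22 km

t_c = [1/(k_2−k_1)] ln[(k_2/k_1)(1 − D₀(k_2−k_1)/(k_1 L₀))]
= [1/(2.08−0.197)] ln[(2.08/0.197)(1 − 4.14×1.883/(0.197×46.2))]
= (1/1.883) ln[10.56 × 0.1435] = 0.5311 × ln(1.515) = 0.5311 × 0.4153 = 0.2205 d.
D_c = (k_1/k_2) L₀ e^(−k_1 t_c) = (0.197/2.08) × 46.2 × e^(−0.197×0.2205) = 0.09471 × 46.2 × 0.9575 = 4.190 mg/L.
Minimum DO = C_s − D_c = 9.74 − 4.190 = 5.550 mg/L.
x_c = v t_c = 0.274 m/s × 0.2205 d × 86400 s/d = 5221 m ≈ 5.22 km.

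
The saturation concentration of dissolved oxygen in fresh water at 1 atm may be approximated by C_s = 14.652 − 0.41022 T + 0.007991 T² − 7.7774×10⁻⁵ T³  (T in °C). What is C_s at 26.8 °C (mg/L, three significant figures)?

C_s = 14.652 − 0.41022×26.8 + 0.007991×26.8² − 7.7774×10⁻⁵×26.8³ = 7.901 mg/L.

C_s ≈ 7.90 mg/L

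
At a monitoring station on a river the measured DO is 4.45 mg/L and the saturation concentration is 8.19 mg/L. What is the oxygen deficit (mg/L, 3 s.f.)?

D = C_s − C = 8.19 − 4.45 = 3.74 mg/L.

D ≈ 3.74 mg/L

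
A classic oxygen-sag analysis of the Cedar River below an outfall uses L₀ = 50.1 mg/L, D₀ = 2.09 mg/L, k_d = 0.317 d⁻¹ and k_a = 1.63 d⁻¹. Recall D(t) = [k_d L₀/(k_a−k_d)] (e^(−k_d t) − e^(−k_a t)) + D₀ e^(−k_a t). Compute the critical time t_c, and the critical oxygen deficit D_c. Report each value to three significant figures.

t_c ≈ 1.10 d; D_c ≈ 6.87 mg/L

t_c = [1/(k_a−k_d)] ln[(k_a/k_d)(1 − D₀(k_a−k_d)/(k_d L₀))]
= [1/(1.63−0.317)] ln[(1.63/0.317)(1 − 2.09×1.313/(0.317×50.1))]
= (1/1.313) ln[5.142 × 0.8272] = 0.7616 × ln(4.253) = 0.7616 × 1.448 = 1.103 d.
D_c = (k_d/k_a) L₀ e^(−k_d t_c) = (0.317/1.63) × 50.1 × e^(−0.317×1.103) = 0.1945 × 50.1 × 0.7050 = 6.869 mg/L.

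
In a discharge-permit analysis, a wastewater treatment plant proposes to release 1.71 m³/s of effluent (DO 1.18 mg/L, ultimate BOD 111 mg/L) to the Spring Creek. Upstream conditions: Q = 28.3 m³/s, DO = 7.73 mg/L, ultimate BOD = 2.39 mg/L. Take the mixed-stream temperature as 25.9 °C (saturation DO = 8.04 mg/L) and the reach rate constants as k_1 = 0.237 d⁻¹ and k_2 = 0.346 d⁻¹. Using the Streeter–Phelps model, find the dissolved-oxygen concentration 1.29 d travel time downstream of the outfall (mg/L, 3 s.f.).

DO ≈ 5.80 mg/L

Mixed DO = (28.3×7.73 + 1.71×1.18)/(28.3+1.71) = 220.8/30.01 = 7.357 mg/L.
Mixed L₀ = (28.3×2.39 + 1.71×111)/(30.01) = 257.4/30.01 = 8.579 mg/L.
Initial deficit D₀ = C_s − DO₀ = 8.04 − 7.357 = 0.6832 mg/L.
D(1.29) = [0.237×8.579/(0.346−0.237)](e^(−0.237×1.29) − e^(−0.346×1.29)) + 0.6832 e^(−0.346×1.29)
= 18.65 × (0.7366 − 0.6400) + 0.6832 × 0.6400 = 2.239 mg/L.
DO = 8.04 − 2.239 = 5.801 mg/L.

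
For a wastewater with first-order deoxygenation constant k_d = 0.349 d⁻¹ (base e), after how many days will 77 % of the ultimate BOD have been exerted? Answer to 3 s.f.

t ≈ 4.21 d

y/L₀ = 1 − e^(−k_d t) = 0.77 ⇒ e^(−k_d t) = 0.230
t = −ln(0.230) / 0.349 = 1.470 / 0.349 = 4.211 d.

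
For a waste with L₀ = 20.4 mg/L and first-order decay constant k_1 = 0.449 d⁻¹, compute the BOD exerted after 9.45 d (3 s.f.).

y_t = L₀(1 − e^(−k_1 t)) = 20.4 × (1 − e^(−0.449×9.45))
= 20.4 × (1 − 0.01436) = 20.4 × 0.9856 = 20.11 mg/L.

y ≈ 20.1 mg/L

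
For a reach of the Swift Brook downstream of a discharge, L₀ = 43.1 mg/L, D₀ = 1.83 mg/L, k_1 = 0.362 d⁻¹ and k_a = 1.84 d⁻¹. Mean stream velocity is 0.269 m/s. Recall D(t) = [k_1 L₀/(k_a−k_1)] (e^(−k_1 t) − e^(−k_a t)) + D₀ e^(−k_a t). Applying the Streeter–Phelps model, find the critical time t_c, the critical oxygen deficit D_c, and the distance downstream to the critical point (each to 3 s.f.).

t_c ≈ 0.971 d; D_c ≈ 5.97 mg/L; x_c ≈ 22.6 km

t_c = [1/(k_a−k_1)] ln[(k_a/k_1)(1 − D₀(k_a−k_1)/(k_1 L₀))]
= [1/(1.84−0.362)] ln[(1.84/0.362)(1 − 1.83×1.478/(0.362×43.1))]
= (1/1.478) ln[5.083 × 0.8266] = 0.6766 × ln(4.202) = 0.6766 × 1.435 = 0.9712 d.
D_c = (k_1/k_a) L₀ e^(−k_1 t_c) = (0.362/1.84) × 43.1 × e^(−0.362×0.9712) = 0.1967 × 43.1 × 0.7036 = 5.966 mg/L.
x_c = v t_c = 0.269 m/s × 0.9712 d × 86400 s/d = 22570 m ≈ 22.6 km.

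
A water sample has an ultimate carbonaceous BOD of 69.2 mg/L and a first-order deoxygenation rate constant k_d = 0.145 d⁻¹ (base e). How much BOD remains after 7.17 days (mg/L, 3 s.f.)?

L ≈ 24.5 mg/L

L_t = L₀ e^(−k_d t) = 69.2 × e^(−0.145×7.17) = 69.2 × 0.3536 = 24.47 mg/L.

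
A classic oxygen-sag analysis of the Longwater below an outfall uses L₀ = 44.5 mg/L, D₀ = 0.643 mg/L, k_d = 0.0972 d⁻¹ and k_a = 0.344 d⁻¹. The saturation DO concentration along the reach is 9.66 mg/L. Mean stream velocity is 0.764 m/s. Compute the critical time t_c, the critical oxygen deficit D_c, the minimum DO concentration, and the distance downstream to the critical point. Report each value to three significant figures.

With k_a/k_d = 3.539 and 1 − D₀(k_a−k_d)/(k_d L₀) = 0.9633,
t_c = ln(3.539 × 0.9633) / (0.344 − 0.0972) = ln(3.409) / 0.2468 = 1.226/0.2468 = 4.970 d.
D_c = (k_d/k_a) L₀ e^(−k_d t_c) = (0.0972/0.344) × 44.5 × e^(−0.0972×4.970) = 0.2826 × 44.5 × 0.6169 = 7.757 mg/L.
Minimum DO = C_s − D_c = 9.66 − 7.757 = 1.903 mg/L.
x_c = v t_c = 0.764 m/s × 4.970 d × 86400 s/d = 328000 m ≈ 328 km.

t_c ≈ 4.97 d; D_c ≈ 7.76 mg/L; min DO ≈ 1.90 mg/L; x_c ≈ 328 km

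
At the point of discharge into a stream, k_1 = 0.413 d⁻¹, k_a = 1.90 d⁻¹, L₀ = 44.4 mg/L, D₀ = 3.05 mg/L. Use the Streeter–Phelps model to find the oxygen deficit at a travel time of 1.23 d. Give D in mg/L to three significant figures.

k_1 L₀/(k_a−k_1) = 0.413×44.4/(1.90−0.413) = 18.34/1.487 = 12.33 mg/L.
e^(−k_1 t) = e^(−0.413×1.230) = 0.6017; e^(−k_a t) = e^(−1.90×1.230) = 0.09662.
D = 12.33 × (0.6017 − 0.09662) + 3.05 × 0.09662 = 6.229 + 0.2947 = 6.523 mg/L.

D ≈ 6.52 mg/L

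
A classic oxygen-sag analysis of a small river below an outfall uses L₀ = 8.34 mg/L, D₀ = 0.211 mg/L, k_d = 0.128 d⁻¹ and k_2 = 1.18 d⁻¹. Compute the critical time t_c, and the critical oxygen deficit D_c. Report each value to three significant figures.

t_c = [1/(k_2−k_d)] ln[(k_2/k_d)(1 − D₀(k_2−k_d)/(k_d L₀))]
= [1/(1.18−0.128)] ln[(1.18/0.128)(1 − 0.211×1.052/(0.128×8.34))]
= (1/1.052) ln[9.219 × 0.7921] = 0.9506 × ln(7.302) = 0.9506 × 1.988 = 1.890 d.
L(t_c) = L₀ e^(−k_d t_c) = 8.34 × 0.7851 = 6.548 mg/L, and at the critical point k_2 D_c = k_d L, so D_c = (0.128/1.18) × 6.548 = 0.7103 mg/L.

t_c ≈ 1.89 d; D_c ≈ 0.710 mg/L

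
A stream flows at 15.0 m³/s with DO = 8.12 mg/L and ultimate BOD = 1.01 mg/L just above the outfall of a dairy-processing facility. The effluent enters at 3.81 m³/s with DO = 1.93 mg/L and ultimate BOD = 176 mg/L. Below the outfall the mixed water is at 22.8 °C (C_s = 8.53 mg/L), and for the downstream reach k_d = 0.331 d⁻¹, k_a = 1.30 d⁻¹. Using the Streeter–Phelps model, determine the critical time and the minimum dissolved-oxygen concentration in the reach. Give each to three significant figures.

Mixed DO = (15.0×8.12 + 3.81×1.93)/(15.0+3.81) = 129.2/18.81 = 6.866 mg/L.
Mixed L₀ = (15.0×1.01 + 3.81×176)/(18.81) = 685.7/18.81 = 36.45 mg/L.
Initial deficit D₀ = C_s − DO₀ = 8.53 − 6.866 = 1.664 mg/L.
t_c = (1/0.9690) ln[(1.30/0.331)(1 − 1.664×0.9690/(0.331×36.45))] = 1.032 × ln(3.403) = 1.264 d.
D_c = (0.331/1.30) × 36.45 × e^(−0.331×1.264) = 0.2546 × 36.45 × 0.6582 = 6.109 mg/L.
Minimum DO = 8.53 − 6.109 = 2.421 mg/L.

t_c ≈ 1.26 d; minimum DO ≈ 2.42 mg/L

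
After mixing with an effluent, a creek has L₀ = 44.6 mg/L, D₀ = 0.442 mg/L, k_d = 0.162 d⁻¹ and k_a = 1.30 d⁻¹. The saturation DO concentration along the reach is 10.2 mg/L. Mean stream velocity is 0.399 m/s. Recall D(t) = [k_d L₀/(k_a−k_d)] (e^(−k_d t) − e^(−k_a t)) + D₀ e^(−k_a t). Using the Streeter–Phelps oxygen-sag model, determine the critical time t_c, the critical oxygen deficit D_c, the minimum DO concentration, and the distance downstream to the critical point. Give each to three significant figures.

At the critical point dD/dt = 0, so k_d L₀ e^(−k_d t) = k_a D. Substituting D(t) from the Streeter–Phelps equation and solving for t gives
t_c = ln[(k_a/k_d)(1 − D₀(k_a−k_d)/(k_d L₀))] / (k_a−k_d).
Here k_a−k_d = 1.138 d⁻¹ and 1 − D₀(k_a−k_d)/(k_d L₀) = 1 − 0.442×1.138/(0.162×44.6) = 0.9304, so
t_c = ln(8.025 × 0.9304) / 1.138 = 2.010 / 1.138 = 1.767 d.
D_c = (k_d/k_a) L₀ e^(−k_d t_c) = (0.162/1.30) × 44.6 × e^(−0.162×1.767) = 0.1246 × 44.6 × 0.7511 = 4.175 mg/L.
Minimum DO = C_s − D_c = 10.2 − 4.175 = 6.025 mg/L.
x_c = v t_c = 0.399 m/s × 1.767 d × 86400 s/d = 60900 m ≈ 60.9 km.

t_c ≈ 1.77 d; D_c ≈ 4.17 mg/L; min DO ≈ 6.03 mg/L; x_c ≈ 60.9 km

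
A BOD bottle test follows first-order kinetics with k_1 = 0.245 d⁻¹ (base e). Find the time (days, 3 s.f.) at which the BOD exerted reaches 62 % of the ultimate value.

y/L₀ = 1 − e^(−k_1 t) = 0.62 ⇒ e^(−k_1 t) = 0.380
t = −ln(0.380) / 0.245 = 0.9676 / 0.245 = 3.949 d.

t ≈ 3.95 d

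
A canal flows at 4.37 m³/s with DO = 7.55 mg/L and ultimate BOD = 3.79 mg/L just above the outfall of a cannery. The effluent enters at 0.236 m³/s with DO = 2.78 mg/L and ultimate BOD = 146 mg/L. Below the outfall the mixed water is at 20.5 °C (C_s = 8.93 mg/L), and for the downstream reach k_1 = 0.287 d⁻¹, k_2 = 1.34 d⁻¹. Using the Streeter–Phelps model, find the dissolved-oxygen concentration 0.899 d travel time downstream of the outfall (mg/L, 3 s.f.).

DO ≈ 7.02 mg/L

Mixed DO = (4.37×7.55 + 0.236×2.78)/(4.37+0.236) = 33.65/4.606 = 7.306 mg/L.
Mixed L₀ = (4.37×3.79 + 0.236×146)/(4.606) = 51.02/4.606 = 11.08 mg/L.
Initial deficit D₀ = C_s − DO₀ = 8.93 − 7.306 = 1.624 mg/L.
D(0.899) = [0.287×11.08/(1.34−0.287)](e^(−0.287×0.899) − e^(−1.34×0.899)) + 1.624 e^(−1.34×0.899)
= 3.019 × (0.7726 − 0.2998) + 1.624 × 0.2998 = 1.914 mg/L.
DO = 8.93 − 1.914 = 7.016 mg/L.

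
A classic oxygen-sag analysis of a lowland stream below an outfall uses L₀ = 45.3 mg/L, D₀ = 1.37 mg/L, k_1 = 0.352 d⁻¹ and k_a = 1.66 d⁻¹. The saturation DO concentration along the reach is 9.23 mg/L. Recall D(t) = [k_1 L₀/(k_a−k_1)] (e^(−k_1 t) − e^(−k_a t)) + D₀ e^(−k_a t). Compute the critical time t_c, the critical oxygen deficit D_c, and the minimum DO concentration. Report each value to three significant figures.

At the critical point dD/dt = 0, so k_1 L₀ e^(−k_1 t) = k_a D. Substituting D(t) from the Streeter–Phelps equation and solving for t gives
t_c = ln[(k_a/k_1)(1 − D₀(k_a−k_1)/(k_1 L₀))] / (k_a−k_1).
Here k_a−k_1 = 1.308 d⁻¹ and 1 − D₀(k_a−k_1)/(k_1 L₀) = 1 − 1.37×1.308/(0.352×45.3) = 0.8876, so
t_c = ln(4.716 × 0.8876) / 1.308 = 1.432 / 1.308 = 1.095 d.
L(t_c) = L₀ e^(−k_1 t_c) = 45.3 × 0.6802 = 30.82 mg/L, and at the critical point k_a D_c = k_1 L, so D_c = (0.352/1.66) × 30.82 = 6.534 mg/L.
Minimum DO = C_s − D_c = 9.23 − 6.534 = 2.696 mg/L.

t_c ≈ 1.09 d; D_c ≈ 6.53 mg/L; min DO ≈ 2.70 mg/L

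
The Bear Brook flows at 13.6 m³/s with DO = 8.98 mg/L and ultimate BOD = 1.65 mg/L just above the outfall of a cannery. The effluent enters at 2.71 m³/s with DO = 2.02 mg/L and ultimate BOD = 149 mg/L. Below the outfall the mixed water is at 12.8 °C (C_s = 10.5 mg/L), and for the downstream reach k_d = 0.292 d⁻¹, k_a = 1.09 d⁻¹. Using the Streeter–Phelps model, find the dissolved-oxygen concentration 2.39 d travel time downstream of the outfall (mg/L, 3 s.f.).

DO ≈ 6.25 mg/L

Mixed DO = (13.6×8.98 + 2.71×2.02)/(13.6+2.71) = 127.6/16.31 = 7.824 mg/L.
Mixed L₀ = (13.6×1.65 + 2.71×149)/(16.31) = 426.2/16.31 = 26.13 mg/L.
Initial deficit D₀ = C_s − DO₀ = 10.5 − 7.824 = 2.676 mg/L.
D(2.39) = [0.292×26.13/(1.09−0.292)](e^(−0.292×2.39) − e^(−1.09×2.39)) + 2.676 e^(−1.09×2.39)
= 9.562 × (0.4976 − 0.07390) + 2.676 × 0.07390 = 4.250 mg/L.
DO = 10.5 − 4.250 = 6.250 mg/L.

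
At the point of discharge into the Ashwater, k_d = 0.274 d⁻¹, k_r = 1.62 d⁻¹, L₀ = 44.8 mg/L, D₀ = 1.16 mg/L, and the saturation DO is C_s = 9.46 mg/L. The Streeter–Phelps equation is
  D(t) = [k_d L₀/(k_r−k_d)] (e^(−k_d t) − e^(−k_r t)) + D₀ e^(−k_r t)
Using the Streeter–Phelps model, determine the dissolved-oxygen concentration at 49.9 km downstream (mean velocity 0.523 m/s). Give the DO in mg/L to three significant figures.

DO ≈ 4.05 mg/L

Travel time t = x/v = 49.9 km / (0.523 m/s) = 49900 m / 0.523 m/s = 95410 s = 1.104 d.
k_d L₀/(k_r−k_d) = 0.274×44.8/(1.62−0.274) = 12.28/1.346 = 9.120 mg/L.
e^(−k_d t) = e^(−0.274×1.104) = 0.7389; e^(−k_r t) = e^(−1.62×1.104) = 0.1671.
D = 9.120 × (0.7389 − 0.1671) + 1.16 × 0.1671 = 5.214 + 0.1939 = 5.408 mg/L.
DO = C_s − D = 9.46 − 5.408 = 4.052 mg/L.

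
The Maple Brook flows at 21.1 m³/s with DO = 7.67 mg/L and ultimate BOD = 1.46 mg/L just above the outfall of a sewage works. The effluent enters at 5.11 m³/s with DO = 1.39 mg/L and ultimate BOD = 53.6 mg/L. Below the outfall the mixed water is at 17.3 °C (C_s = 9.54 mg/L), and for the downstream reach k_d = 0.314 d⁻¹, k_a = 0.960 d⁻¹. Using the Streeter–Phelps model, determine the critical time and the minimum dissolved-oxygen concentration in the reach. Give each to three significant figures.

t_c ≈ 0.502 d; minimum DO ≈ 6.29 mg/L

Mixed DO = (21.1×7.67 + 5.11×1.39)/(21.1+5.11) = 168.9/26.21 = 6.446 mg/L.
Mixed L₀ = (21.1×1.46 + 5.11×53.6)/(26.21) = 304.7/26.21 = 11.63 mg/L.
Initial deficit D₀ = C_s − DO₀ = 9.54 − 6.446 = 3.094 mg/L.
t_c = (1/0.6460) ln[(0.960/0.314)(1 − 3.094×0.6460/(0.314×11.63))] = 1.548 × ln(1.383) = 0.5021 d.
D_c = (0.314/0.960) × 11.63 × e^(−0.314×0.5021) = 0.3271 × 11.63 × 0.8541 = 3.248 mg/L.
Minimum DO = 9.54 − 3.248 = 6.292 mg/L.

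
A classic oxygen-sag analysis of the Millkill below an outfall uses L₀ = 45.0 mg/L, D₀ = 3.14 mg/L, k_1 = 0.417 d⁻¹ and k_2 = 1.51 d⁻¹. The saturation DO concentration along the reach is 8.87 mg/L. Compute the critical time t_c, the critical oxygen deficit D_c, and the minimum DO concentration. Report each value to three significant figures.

t_c = [1/(k_2−k_1)] ln[(k_2/k_1)(1 − D₀(k_2−k_1)/(k_1 L₀))]
= [1/(1.51−0.417)] ln[(1.51/0.417)(1 − 3.14×1.093/(0.417×45.0))]
= (1/1.093) ln[3.621 × 0.8171] = 0.9149 × ln(2.959) = 0.9149 × 1.085 = 0.9925 d.
L(t_c) = L₀ e^(−k_1 t_c) = 45.0 × 0.6611 = 29.75 mg/L, and at the critical point k_2 D_c = k_1 L, so D_c = (0.417/1.51) × 29.75 = 8.215 mg/L.
Minimum DO = C_s − D_c = 8.87 − 8.215 = 0.6546 mg/L.

t_c ≈ 0.992 d; D_c ≈ 8.22 mg/L; min DO ≈ 0.655 mg/L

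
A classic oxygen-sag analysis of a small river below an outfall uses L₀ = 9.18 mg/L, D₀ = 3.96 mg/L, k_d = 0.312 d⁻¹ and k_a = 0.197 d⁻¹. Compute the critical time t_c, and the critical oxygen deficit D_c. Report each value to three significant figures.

t_c ≈ 2.72 d; D_c ≈ 6.23 mg/L

t_c = [1/(k_a−k_d)] ln[(k_a/k_d)(1 − D₀(k_a−k_d)/(k_d L₀))]
= [1/(0.197−0.312)] ln[(0.197/0.312)(1 − 3.96×-0.1150/(0.312×9.18))]
= (1/-0.1150) ln[0.6314 × 1.159] = -8.696 × ln(0.7318) = -8.696 × -0.3122 = 2.715 d.
L(t_c) = L₀ e^(−k_d t_c) = 9.18 × 0.4286 = 3.935 mg/L, and at the critical point k_a D_c = k_d L, so D_c = (0.312/0.197) × 3.935 = 6.232 mg/L.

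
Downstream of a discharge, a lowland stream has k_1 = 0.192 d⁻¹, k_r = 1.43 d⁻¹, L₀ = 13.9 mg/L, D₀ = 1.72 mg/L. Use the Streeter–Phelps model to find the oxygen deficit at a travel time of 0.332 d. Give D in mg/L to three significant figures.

k_1 L₀/(k_r−k_1) = 0.192×13.9/(1.43−0.192) = 2.669/1.238 = 2.156 mg/L.
e^(−k_1 t) = e^(−0.192×0.3320) = 0.9382; e^(−k_r t) = e^(−1.43×0.3320) = 0.6220.
D = 2.156 × (0.9382 − 0.6220) + 1.72 × 0.6220 = 0.6817 + 1.070 = 1.752 mg/L.

D ≈ 1.75 mg/L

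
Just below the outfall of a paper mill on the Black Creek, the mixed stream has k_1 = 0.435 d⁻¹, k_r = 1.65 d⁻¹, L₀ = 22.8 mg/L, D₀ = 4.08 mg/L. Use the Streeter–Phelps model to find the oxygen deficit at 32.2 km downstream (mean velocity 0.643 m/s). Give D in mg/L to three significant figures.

Travel time t = x/v = 32.2 km / (0.643 m/s) = 32200 m / 0.643 m/s = 50080 s = 0.5796 d.
k_1 L₀/(k_r−k_1) = 0.435×22.8/(1.65−0.435) = 9.918/1.215 = 8.163 mg/L.
e^(−k_1 t) = e^(−0.435×0.5796) = 0.7771; e^(−k_r t) = e^(−1.65×0.5796) = 0.3843.
D = 8.163 × (0.7771 − 0.3843) + 4.08 × 0.3843 = 3.207 + 1.568 = 4.775 mg/L.

D ≈ 4.77 mg/L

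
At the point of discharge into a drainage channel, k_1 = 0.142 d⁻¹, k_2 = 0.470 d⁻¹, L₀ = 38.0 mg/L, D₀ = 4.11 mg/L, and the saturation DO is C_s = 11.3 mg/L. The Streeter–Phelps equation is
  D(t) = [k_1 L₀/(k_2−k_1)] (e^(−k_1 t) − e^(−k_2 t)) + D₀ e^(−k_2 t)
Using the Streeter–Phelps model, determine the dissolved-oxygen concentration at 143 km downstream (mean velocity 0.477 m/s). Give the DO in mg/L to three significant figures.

DO ≈ 3.66 mg/L

Travel time t = x/v = 143 km / (0.477 m/s) = 143000 m / 0.477 m/s = 299800 s = 3.470 d.
k_1 L₀/(k_2−k_1) = 0.142×38.0/(0.470−0.142) = 5.396/0.3280 = 16.45 mg/L.
e^(−k_1 t) = e^(−0.142×3.470) = 0.6110; e^(−k_2 t) = e^(−0.470×3.470) = 0.1958.
D = 16.45 × (0.6110 − 0.1958) + 4.11 × 0.1958 = 6.830 + 0.8046 = 7.635 mg/L.
DO = C_s − D = 11.3 − 7.635 = 3.665 mg/L.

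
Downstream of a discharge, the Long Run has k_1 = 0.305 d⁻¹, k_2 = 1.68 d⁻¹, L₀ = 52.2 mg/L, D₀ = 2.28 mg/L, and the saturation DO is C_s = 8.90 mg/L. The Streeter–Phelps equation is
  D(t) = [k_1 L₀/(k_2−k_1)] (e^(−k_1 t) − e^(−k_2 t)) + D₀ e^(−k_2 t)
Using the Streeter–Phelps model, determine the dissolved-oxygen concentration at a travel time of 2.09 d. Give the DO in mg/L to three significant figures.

k_1 L₀/(k_2−k_1) = 0.305×52.2/(1.68−0.305) = 15.92/1.375 = 11.58 mg/L.
e^(−k_1 t) = e^(−0.305×2.090) = 0.5286; e^(−k_2 t) = e^(−1.68×2.090) = 0.02986.
D = 11.58 × (0.5286 − 0.02986) + 2.28 × 0.02986 = 5.775 + 0.06808 = 5.843 mg/L.
DO = C_s − D = 8.90 − 5.843 = 3.057 mg/L.

DO ≈ 3.06 mg/L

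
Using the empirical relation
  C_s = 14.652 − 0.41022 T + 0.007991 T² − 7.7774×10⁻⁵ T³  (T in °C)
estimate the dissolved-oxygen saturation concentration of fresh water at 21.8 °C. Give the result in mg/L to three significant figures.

C_s = 14.652 − 0.41022×21.8 + 0.007991×21.8² − 7.7774×10⁻⁵×21.8³ = 8.701 mg/L.

C_s ≈ 8.70 mg/L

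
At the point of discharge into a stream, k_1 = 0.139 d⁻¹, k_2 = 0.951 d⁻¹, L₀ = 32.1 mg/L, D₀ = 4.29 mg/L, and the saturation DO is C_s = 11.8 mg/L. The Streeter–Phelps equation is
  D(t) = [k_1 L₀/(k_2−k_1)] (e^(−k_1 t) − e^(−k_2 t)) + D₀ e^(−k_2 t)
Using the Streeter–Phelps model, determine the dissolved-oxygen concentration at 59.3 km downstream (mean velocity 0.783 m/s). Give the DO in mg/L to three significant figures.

DO ≈ 7.46 mg/L

Travel time t = x/v = 59.3 km / (0.783 m/s) = 59300 m / 0.783 m/s = 75730 s = 0.8766 d.
k_1 L₀/(k_2−k_1) = 0.139×32.1/(0.951−0.139) = 4.462/0.8120 = 5.495 mg/L.
e^(−k_1 t) = e^(−0.139×0.8766) = 0.8853; e^(−k_2 t) = e^(−0.951×0.8766) = 0.4345.
D = 5.495 × (0.8853 − 0.4345) + 4.29 × 0.4345 = 2.477 + 1.864 = 4.341 mg/L.
DO = C_s − D = 11.8 − 4.341 = 7.459 mg/L.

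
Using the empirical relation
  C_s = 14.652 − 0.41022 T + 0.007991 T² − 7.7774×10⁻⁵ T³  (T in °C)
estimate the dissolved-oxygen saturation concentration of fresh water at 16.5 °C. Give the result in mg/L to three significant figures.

C_s ≈ 9.71 mg/L

C_s = 14.652 − 0.41022×16.5 + 0.007991×16.5² − 7.7774×10⁻⁵×16.5³ = 9.710 mg/L.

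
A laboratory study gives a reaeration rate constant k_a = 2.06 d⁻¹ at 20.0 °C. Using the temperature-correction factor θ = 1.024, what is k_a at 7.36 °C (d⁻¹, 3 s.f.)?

k_a ≈ 1.53 d⁻¹

k_a(T₂) = k_a(T₁) · θ^(T₂−T₁) = 2.06 × 1.024^(7.36−20.0)
= 2.06 × 1.024^-12.6 = 2.06 × 0.7410 = 1.526 d⁻¹.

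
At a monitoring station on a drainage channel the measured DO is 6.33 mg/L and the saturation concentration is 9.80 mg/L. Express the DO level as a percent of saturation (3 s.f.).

% saturation = C/C_s × 100 = 6.33/9.80 × 100 = 64.6 %.

64.6 % saturation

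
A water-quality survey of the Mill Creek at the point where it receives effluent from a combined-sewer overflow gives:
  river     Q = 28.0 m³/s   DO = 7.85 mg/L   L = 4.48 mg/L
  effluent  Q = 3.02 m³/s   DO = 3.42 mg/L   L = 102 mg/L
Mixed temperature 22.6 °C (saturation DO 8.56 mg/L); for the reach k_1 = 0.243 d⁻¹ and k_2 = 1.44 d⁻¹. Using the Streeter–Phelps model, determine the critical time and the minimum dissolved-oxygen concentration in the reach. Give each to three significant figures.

Mixed DO = (28.0×7.85 + 3.02×3.42)/(28.0+3.02) = 230.1/31.02 = 7.419 mg/L.
Mixed L₀ = (28.0×4.48 + 3.02×102)/(31.02) = 433.5/31.02 = 13.97 mg/L.
Initial deficit D₀ = C_s − DO₀ = 8.56 − 7.419 = 1.141 mg/L.
t_c = (1/1.197) ln[(1.44/0.243)(1 − 1.141×1.197/(0.243×13.97))] = 0.8354 × ln(3.542) = 1.057 d.
D_c = (0.243/1.44) × 13.97 × e^(−0.243×1.057) = 0.1688 × 13.97 × 0.7736 = 1.824 mg/L.
Minimum DO = 8.56 − 1.824 = 6.736 mg/L.

t_c ≈ 1.06 d; minimum DO ≈ 6.74 mg/L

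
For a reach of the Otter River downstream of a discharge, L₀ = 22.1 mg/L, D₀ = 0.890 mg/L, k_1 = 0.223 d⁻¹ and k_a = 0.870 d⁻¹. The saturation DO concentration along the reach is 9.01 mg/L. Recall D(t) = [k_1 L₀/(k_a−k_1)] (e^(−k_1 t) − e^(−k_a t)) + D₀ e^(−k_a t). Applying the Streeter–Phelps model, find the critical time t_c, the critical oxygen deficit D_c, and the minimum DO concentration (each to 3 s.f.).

At the critical point dD/dt = 0, so k_1 L₀ e^(−k_1 t) = k_a D. Substituting D(t) from the Streeter–Phelps equation and solving for t gives
t_c = ln[(k_a/k_1)(1 − D₀(k_a−k_1)/(k_1 L₀))] / (k_a−k_1).
Here k_a−k_1 = 0.6470 d⁻¹ and 1 − D₀(k_a−k_1)/(k_1 L₀) = 1 − 0.890×0.6470/(0.223×22.1) = 0.8832, so
t_c = ln(3.901 × 0.8832) / 0.6470 = 1.237 / 0.6470 = 1.912 d.
D_c = (k_1/k_a) L₀ e^(−k_1 t_c) = (0.223/0.870) × 22.1 × e^(−0.223×1.912) = 0.2563 × 22.1 × 0.6529 = 3.698 mg/L.
Minimum DO = C_s − D_c = 9.01 − 3.698 = 5.312 mg/L.

t_c ≈ 1.91 d; D_c ≈ 3.70 mg/L; min DO ≈ 5.31 mg/L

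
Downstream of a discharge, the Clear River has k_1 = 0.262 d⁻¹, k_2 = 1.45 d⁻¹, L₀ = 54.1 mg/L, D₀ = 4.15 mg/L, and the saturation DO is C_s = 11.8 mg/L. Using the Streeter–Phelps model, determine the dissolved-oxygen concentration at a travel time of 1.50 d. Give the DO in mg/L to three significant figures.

DO ≈ 4.63 mg/L

k_1 L₀/(k_2−k_1) = 0.262×54.1/(1.45−0.262) = 14.17/1.188 = 11.93 mg/L.
e^(−k_1 t) = e^(−0.262×1.500) = 0.6750; e^(−k_2 t) = e^(−1.45×1.500) = 0.1136.
D = 11.93 × (0.6750 − 0.1136) + 4.15 × 0.1136 = 6.698 + 0.4715 = 7.170 mg/L.
DO = C_s − D = 11.8 − 7.170 = 4.630 mg/L.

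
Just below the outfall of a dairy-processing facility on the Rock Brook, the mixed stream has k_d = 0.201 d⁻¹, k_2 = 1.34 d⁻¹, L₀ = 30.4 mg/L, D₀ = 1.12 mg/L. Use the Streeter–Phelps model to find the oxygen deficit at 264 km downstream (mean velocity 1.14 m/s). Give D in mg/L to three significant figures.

Travel time t = x/v = 264 km / (1.14 m/s) = 264000 m / 1.14 m/s = 231600 s = 2.680 d.
k_d L₀/(k_2−k_d) = 0.201×30.4/(1.34−0.201) = 6.110/1.139 = 5.365 mg/L.
e^(−k_d t) = e^(−0.201×2.680) = 0.5835; e^(−k_2 t) = e^(−1.34×2.680) = 0.02755.
D = 5.365 × (0.5835 − 0.02755) + 1.12 × 0.02755 = 2.982 + 0.03086 = 3.013 mg/L.

D ≈ 3.01 mg/L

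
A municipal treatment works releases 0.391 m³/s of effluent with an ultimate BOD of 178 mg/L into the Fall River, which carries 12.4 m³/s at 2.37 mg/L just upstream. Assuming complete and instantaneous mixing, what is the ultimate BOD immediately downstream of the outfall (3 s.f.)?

Flow-weighted mixing: C = (Q_r C_r + Q_w C_w)/(Q_r + Q_w)
= (12.4×2.37 + 0.391×178)/(12.4 + 0.391) = 98.99/12.79 = 7.739 mg/L.

7.74 mg/L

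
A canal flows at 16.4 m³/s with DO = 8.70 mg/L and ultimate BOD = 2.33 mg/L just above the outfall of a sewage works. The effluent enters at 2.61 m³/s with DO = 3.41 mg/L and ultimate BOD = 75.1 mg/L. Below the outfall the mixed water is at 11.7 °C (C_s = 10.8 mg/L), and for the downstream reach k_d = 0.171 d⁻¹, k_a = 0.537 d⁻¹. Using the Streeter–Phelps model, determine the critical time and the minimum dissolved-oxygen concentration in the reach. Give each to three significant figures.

Mixed DO = (16.4×8.70 + 2.61×3.41)/(16.4+2.61) = 151.6/19.01 = 7.974 mg/L.
Mixed L₀ = (16.4×2.33 + 2.61×75.1)/(19.01) = 234.2/19.01 = 12.32 mg/L.
Initial deficit D₀ = C_s − DO₀ = 10.8 − 7.974 = 2.826 mg/L.
t_c = (1/0.3660) ln[(0.537/0.171)(1 − 2.826×0.3660/(0.171×12.32))] = 2.732 × ln(1.599) = 1.282 d.
D_c = (0.171/0.537) × 12.32 × e^(−0.171×1.282) = 0.3184 × 12.32 × 0.8032 = 3.151 mg/L.
Minimum DO = 10.8 − 3.151 = 7.649 mg/L.

t_c ≈ 1.28 d; minimum DO ≈ 7.65 mg/L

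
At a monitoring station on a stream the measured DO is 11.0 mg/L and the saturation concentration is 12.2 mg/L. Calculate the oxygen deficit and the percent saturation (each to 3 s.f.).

D ≈ 1.20 mg/L; 90.2 % saturation

D = C_s − C = 12.2 − 11.0 = 1.20 mg/L.
% saturation = 11.0/12.2 × 100 = 90.2 %.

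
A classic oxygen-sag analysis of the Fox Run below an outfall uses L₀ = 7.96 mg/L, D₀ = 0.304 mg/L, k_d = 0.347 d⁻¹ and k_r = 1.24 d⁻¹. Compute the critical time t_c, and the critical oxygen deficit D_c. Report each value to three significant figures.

t_c ≈ 1.31 d; D_c ≈ 1.41 mg/L

With k_r/k_d = 3.573 and 1 − D₀(k_r−k_d)/(k_d L₀) = 0.9017,
t_c = ln(3.573 × 0.9017) / (1.24 − 0.347) = ln(3.222) / 0.8930 = 1.170/0.8930 = 1.310 d.
L(t_c) = L₀ e^(−k_d t_c) = 7.96 × 0.6347 = 5.052 mg/L, and at the critical point k_r D_c = k_d L, so D_c = (0.347/1.24) × 5.052 = 1.414 mg/L.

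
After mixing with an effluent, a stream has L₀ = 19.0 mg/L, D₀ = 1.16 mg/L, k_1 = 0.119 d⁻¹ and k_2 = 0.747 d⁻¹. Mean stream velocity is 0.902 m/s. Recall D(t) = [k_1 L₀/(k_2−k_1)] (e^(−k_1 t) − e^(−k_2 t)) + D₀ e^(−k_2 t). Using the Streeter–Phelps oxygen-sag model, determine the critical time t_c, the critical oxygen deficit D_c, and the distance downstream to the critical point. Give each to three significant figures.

At the critical point dD/dt = 0, so k_1 L₀ e^(−k_1 t) = k_2 D. Substituting D(t) from the Streeter–Phelps equation and solving for t gives
t_c = ln[(k_2/k_1)(1 − D₀(k_2−k_1)/(k_1 L₀))] / (k_2−k_1).
Here k_2−k_1 = 0.6280 d⁻¹ and 1 − D₀(k_2−k_1)/(k_1 L₀) = 1 − 1.16×0.6280/(0.119×19.0) = 0.6778, so
t_c = ln(6.277 × 0.6778) / 0.6280 = 1.448 / 0.6280 = 2.306 d.
L(t_c) = L₀ e^(−k_1 t_c) = 19.0 × 0.7600 = 14.44 mg/L, and at the critical point k_2 D_c = k_1 L, so D_c = (0.119/0.747) × 14.44 = 2.300 mg/L.
x_c = v t_c = 0.902 m/s × 2.306 d × 86400 s/d = 179700 m ≈ 180 km.

t_c ≈ 2.31 d; D_c ≈ 2.30 mg/L; x_c ≈ 180 km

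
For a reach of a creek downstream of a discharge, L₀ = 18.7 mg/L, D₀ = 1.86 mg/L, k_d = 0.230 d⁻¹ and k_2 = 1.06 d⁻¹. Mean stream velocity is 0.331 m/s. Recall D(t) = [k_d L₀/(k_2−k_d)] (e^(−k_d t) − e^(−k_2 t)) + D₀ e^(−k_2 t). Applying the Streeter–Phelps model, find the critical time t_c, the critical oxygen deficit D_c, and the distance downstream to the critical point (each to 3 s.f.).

t_c = [1/(k_2−k_d)] ln[(k_2/k_d)(1 − D₀(k_2−k_d)/(k_d L₀))]
= [1/(1.06−0.230)] ln[(1.06/0.230)(1 − 1.86×0.8300/(0.230×18.7))]
= (1/0.8300) ln[4.609 × 0.6411] = 1.205 × ln(2.954) = 1.205 × 1.083 = 1.305 d.
D_c = (k_d/k_2) L₀ e^(−k_d t_c) = (0.230/1.06) × 18.7 × e^(−0.230×1.305) = 0.2170 × 18.7 × 0.7407 = 3.005 mg/L.
x_c = v t_c = 0.331 m/s × 1.305 d × 86400 s/d = 37330 m ≈ 37.3 km.

t_c ≈ 1.31 d; D_c ≈ 3.01 mg/L; x_c ≈ 37.3 km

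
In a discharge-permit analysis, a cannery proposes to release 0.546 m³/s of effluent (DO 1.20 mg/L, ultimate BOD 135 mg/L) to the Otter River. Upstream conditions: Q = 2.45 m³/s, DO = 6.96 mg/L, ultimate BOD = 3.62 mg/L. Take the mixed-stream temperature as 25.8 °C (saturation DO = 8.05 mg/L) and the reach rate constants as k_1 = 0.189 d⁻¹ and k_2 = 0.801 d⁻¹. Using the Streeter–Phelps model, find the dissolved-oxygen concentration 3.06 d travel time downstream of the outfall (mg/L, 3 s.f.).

DO ≈ 3.83 mg/L

Mixed DO = (2.45×6.96 + 0.546×1.20)/(2.45+0.546) = 17.71/2.996 = 5.910 mg/L.
Mixed L₀ = (2.45×3.62 + 0.546×135)/(2.996) = 82.58/2.996 = 27.56 mg/L.
Initial deficit D₀ = C_s − DO₀ = 8.05 − 5.910 = 2.140 mg/L.
D(3.06) = [0.189×27.56/(0.801−0.189)](e^(−0.189×3.06) − e^(−0.801×3.06)) + 2.140 e^(−0.801×3.06)
= 8.512 × (0.5608 − 0.08620) + 2.140 × 0.08620 = 4.225 mg/L.
DO = 8.05 − 4.225 = 3.825 mg/L.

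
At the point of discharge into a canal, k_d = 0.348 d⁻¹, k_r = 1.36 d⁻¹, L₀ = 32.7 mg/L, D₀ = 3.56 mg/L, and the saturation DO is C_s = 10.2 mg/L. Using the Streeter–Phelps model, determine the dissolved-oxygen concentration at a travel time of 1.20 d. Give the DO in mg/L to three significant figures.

k_d L₀/(k_r−k_d) = 0.348×32.7/(1.36−0.348) = 11.38/1.012 = 11.24 mg/L.
e^(−k_d t) = e^(−0.348×1.200) = 0.6586; e^(−k_r t) = e^(−1.36×1.200) = 0.1955.
D = 11.24 × (0.6586 − 0.1955) + 3.56 × 0.1955 = 5.207 + 0.6961 = 5.903 mg/L.
DO = C_s − D = 10.2 − 5.903 = 4.297 mg/L.

DO ≈ 4.30 mg/L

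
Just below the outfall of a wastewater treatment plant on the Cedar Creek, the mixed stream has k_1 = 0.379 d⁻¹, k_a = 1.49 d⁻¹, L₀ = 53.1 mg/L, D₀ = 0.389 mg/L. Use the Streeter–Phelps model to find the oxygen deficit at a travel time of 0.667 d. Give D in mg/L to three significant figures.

D ≈ 7.51 mg/L

k_1 L₀/(k_a−k_1) = 0.379×53.1/(1.49−0.379) = 20.12/1.111 = 18.11 mg/L.
e^(−k_1 t) = e^(−0.379×0.6670) = 0.7766; e^(−k_a t) = e^(−1.49×0.6670) = 0.3702.
D = 18.11 × (0.7766 − 0.3702) + 0.389 × 0.3702 = 7.363 + 0.1440 = 7.507 mg/L.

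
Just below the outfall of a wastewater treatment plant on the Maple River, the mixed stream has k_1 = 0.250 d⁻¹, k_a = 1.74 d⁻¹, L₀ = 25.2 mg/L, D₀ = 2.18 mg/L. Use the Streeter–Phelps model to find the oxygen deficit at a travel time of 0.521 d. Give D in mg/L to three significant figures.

D ≈ 2.88 mg/L

k_1 L₀/(k_a−k_1) = 0.250×25.2/(1.74−0.250) = 6.300/1.490 = 4.228 mg/L.
e^(−k_1 t) = e^(−0.250×0.5210) = 0.8779; e^(−k_a t) = e^(−1.74×0.5210) = 0.4039.
D = 4.228 × (0.8779 − 0.4039) + 2.18 × 0.4039 = 2.004 + 0.8805 = 2.885 mg/L.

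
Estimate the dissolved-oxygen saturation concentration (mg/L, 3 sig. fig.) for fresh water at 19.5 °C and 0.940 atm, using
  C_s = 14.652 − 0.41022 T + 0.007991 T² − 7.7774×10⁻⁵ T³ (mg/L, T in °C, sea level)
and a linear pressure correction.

At sea level: C_s = 14.652 − 0.41022×19.5 + 0.007991×19.5² − 7.7774×10⁻⁵×19.5³ = 9.115 mg/L.
Pressure correction: C_s' = 9.115 × 0.940 = 8.568 mg/L.

C_s ≈ 8.57 mg/L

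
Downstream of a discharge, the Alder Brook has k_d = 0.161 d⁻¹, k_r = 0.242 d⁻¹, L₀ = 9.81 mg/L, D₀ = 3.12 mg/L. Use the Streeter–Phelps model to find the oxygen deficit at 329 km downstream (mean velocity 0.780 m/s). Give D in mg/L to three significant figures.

Travel time t = x/v = 329 km / (0.780 m/s) = 329000 m / 0.780 m/s = 421800 s = 4.882 d.
k_d L₀/(k_r−k_d) = 0.161×9.81/(0.242−0.161) = 1.579/0.08100 = 19.50 mg/L.
e^(−k_d t) = e^(−0.161×4.882) = 0.4557; e^(−k_r t) = e^(−0.242×4.882) = 0.3068.
D = 19.50 × (0.4557 − 0.3068) + 3.12 × 0.3068 = 2.902 + 0.9574 = 3.859 mg/L.

D ≈ 3.86 mg/L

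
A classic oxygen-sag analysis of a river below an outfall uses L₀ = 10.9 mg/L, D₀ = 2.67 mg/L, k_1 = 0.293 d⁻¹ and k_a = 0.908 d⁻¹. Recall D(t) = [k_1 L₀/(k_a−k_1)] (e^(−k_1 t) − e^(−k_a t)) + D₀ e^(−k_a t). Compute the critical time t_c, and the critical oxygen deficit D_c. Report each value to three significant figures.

With k_a/k_1 = 3.099 and 1 − D₀(k_a−k_1)/(k_1 L₀) = 0.4858,
t_c = ln(3.099 × 0.4858) / (0.908 − 0.293) = ln(1.506) / 0.6150 = 0.4092/0.6150 = 0.6654 d.
D_c = (k_1/k_a) L₀ e^(−k_1 t_c) = (0.293/0.908) × 10.9 × e^(−0.293×0.6654) = 0.3227 × 10.9 × 0.8229 = 2.894 mg/L.

t_c ≈ 0.665 d; D_c ≈ 2.89 mg/L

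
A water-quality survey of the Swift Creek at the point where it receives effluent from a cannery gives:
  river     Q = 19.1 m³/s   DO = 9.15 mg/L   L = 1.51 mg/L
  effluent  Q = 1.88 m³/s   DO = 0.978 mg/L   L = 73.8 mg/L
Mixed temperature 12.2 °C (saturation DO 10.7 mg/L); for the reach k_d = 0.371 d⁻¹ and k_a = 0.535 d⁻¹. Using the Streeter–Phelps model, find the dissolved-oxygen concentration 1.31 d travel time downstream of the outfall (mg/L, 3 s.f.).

DO ≈ 7.42 mg/L

Mixed DO = (19.1×9.15 + 1.88×0.978)/(19.1+1.88) = 176.6/20.98 = 8.418 mg/L.
Mixed L₀ = (19.1×1.51 + 1.88×73.8)/(20.98) = 167.6/20.98 = 7.988 mg/L.
Initial deficit D₀ = C_s − DO₀ = 10.7 − 8.418 = 2.282 mg/L.
D(1.31) = [0.371×7.988/(0.535−0.371)](e^(−0.371×1.31) − e^(−0.535×1.31)) + 2.282 e^(−0.535×1.31)
= 18.07 × (0.6151 − 0.4962) + 2.282 × 0.4962 = 3.281 mg/L.
DO = 10.7 − 3.281 = 7.419 mg/L.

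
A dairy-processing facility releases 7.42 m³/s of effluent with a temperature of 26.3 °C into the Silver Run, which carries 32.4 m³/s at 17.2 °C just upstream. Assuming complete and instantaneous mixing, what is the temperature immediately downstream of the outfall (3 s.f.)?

18.9 °C

Flow-weighted mixing: C = (Q_r C_r + Q_w C_w)/(Q_r + Q_w)
= (32.4×17.2 + 7.42×26.3)/(32.4 + 7.42) = 752.4/39.82 = 18.90 °C.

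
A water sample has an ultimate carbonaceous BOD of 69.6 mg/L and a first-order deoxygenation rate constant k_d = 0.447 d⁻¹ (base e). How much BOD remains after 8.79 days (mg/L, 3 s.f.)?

L_t = L₀ e^(−k_d t) = 69.6 × e^(−0.447×8.79) = 69.6 × 0.01966 = 1.368 mg/L.

L ≈ 1.37 mg/L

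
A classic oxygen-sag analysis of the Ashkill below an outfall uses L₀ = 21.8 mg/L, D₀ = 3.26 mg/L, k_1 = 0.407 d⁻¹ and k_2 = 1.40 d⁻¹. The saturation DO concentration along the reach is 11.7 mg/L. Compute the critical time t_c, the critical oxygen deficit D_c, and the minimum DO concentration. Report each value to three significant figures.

t_c ≈ 0.787 d; D_c ≈ 4.60 mg/L; min DO ≈ 7.10 mg/L

t_c = [1/(k_2−k_1)] ln[(k_2/k_1)(1 − D₀(k_2−k_1)/(k_1 L₀))]
= [1/(1.40−0.407)] ln[(1.40/0.407)(1 − 3.26×0.9930/(0.407×21.8))]
= (1/0.9930) ln[3.440 × 0.6351] = 1.007 × ln(2.185) = 1.007 × 0.7815 = 0.7870 d.
L(t_c) = L₀ e^(−k_1 t_c) = 21.8 × 0.7259 = 15.82 mg/L, and at the critical point k_2 D_c = k_1 L, so D_c = (0.407/1.40) × 15.82 = 4.601 mg/L.
Minimum DO = C_s − D_c = 11.7 − 4.601 = 7.099 mg/L.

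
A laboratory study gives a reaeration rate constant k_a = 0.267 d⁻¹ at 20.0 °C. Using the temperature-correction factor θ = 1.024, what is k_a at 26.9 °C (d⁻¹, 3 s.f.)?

k_a(T₂) = k_a(T₁) · θ^(T₂−T₁) = 0.267 × 1.024^(26.9−20.0)
= 0.267 × 1.024^6.90 = 0.267 × 1.178 = 0.3145 d⁻¹.

k_a ≈ 0.314 d⁻¹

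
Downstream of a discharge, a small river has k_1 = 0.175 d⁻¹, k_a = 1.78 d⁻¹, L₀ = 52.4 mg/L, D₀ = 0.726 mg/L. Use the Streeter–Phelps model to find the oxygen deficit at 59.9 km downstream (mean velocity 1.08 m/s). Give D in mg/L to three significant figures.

D ≈ 3.52 mg/L

Travel time t = x/v = 59.9 km / (1.08 m/s) = 59900 m / 1.08 m/s = 55460 s = 0.6419 d.
k_1 L₀/(k_a−k_1) = 0.175×52.4/(1.78−0.175) = 9.170/1.605 = 5.713 mg/L.
e^(−k_1 t) = e^(−0.175×0.6419) = 0.8937; e^(−k_a t) = e^(−1.78×0.6419) = 0.3190.
D = 5.713 × (0.8937 − 0.3190) + 0.726 × 0.3190 = 3.284 + 0.2316 = 3.515 mg/L.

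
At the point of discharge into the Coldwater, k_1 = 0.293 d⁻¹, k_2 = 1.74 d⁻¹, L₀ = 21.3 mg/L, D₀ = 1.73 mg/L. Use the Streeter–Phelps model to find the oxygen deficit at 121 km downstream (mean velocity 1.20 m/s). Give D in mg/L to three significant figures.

Travel time t = x/v = 121 km / (1.20 m/s) = 121000 m / 1.20 m/s = 100800 s = 1.167 d.
k_1 L₀/(k_2−k_1) = 0.293×21.3/(1.74−0.293) = 6.241/1.447 = 4.313 mg/L.
e^(−k_1 t) = e^(−0.293×1.167) = 0.7104; e^(−k_2 t) = e^(−1.74×1.167) = 0.1312.
D = 4.313 × (0.7104 − 0.1312) + 1.73 × 0.1312 = 2.498 + 0.2271 = 2.725 mg/L.

D ≈ 2.72 mg/L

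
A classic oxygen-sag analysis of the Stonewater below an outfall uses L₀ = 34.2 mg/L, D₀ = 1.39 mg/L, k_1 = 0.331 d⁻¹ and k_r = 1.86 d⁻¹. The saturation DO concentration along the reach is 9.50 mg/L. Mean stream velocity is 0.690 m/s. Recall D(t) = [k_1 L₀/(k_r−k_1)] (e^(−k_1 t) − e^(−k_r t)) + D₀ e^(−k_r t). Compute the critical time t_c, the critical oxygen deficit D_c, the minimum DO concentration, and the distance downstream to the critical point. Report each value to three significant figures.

At the critical point dD/dt = 0, so k_1 L₀ e^(−k_1 t) = k_r D. Substituting D(t) from the Streeter–Phelps equation and solving for t gives
t_c = ln[(k_r/k_1)(1 − D₀(k_r−k_1)/(k_1 L₀))] / (k_r−k_1).
Here k_r−k_1 = 1.529 d⁻¹ and 1 − D₀(k_r−k_1)/(k_1 L₀) = 1 − 1.39×1.529/(0.331×34.2) = 0.8123, so
t_c = ln(5.619 × 0.8123) / 1.529 = 1.518 / 1.529 = 0.9930 d.
L(t_c) = L₀ e^(−k_1 t_c) = 34.2 × 0.7199 = 24.62 mg/L, and at the critical point k_r D_c = k_1 L, so D_c = (0.331/1.86) × 24.62 = 4.381 mg/L.
Minimum DO = C_s − D_c = 9.50 − 4.381 = 5.119 mg/L.
x_c = v t_c = 0.690 m/s × 0.9930 d × 86400 s/d = 59200 m ≈ 59.2 km.

t_c ≈ 0.993 d; D_c ≈ 4.38 mg/L; min DO ≈ 5.12 mg/L; x_c ≈ 59.2 km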